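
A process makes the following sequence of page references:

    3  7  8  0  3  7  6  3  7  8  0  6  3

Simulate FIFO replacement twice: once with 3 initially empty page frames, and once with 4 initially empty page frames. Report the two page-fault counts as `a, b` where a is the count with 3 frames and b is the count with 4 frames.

3 frames: F F F F F F F . . F F . F → 10 faults.
4 frames: F F F F . . F F F F F F F → 11 faults.
11 > 10: adding a frame increased faults — Belady's anomaly.

10, 11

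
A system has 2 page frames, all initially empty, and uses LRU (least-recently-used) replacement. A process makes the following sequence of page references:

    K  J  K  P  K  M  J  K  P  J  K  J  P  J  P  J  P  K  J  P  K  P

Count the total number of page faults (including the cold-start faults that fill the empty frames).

K → fault, frames [K]
J → fault, frames [K, J]
K → hit
P → fault, evict J, frames [K, P]
K → hit
M → fault, evict P, frames [K, M]
J → fault, evict K, frames [M, J]
K → fault, evict M, frames [J, K]
P → fault, evict J, frames [K, P]
J → fault, evict K, frames [P, J]
K → fault, evict P, frames [J, K]
J → hit
P → fault, evict K, frames [J, P]
J → hit
P → hit
J → hit
P → hit
K → fault, evict J, frames [P, K]
J → fault, evict P, frames [K, J]
P → fault, evict K, frames [J, P]
K → fault, evict J, frames [P, K]
P → hit
Page faults: 14.

14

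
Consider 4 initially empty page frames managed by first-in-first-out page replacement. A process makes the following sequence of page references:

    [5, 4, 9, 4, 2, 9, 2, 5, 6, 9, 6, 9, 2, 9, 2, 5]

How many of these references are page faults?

5 -> fault, frames (5)
4 -> fault, frames (5 4)
9 -> fault, frames (5 4 9)
4 -> hit
2 -> fault, frames (5 4 9 2)
9 -> hit
2 -> hit
5 -> hit
6 -> fault, evict 5, frames (4 9 2 6)
9 -> hit
6 -> hit
9 -> hit
2 -> hit
9 -> hit
2 -> hit
5 -> fault, evict 4, frames (9 2 6 5)
Page faults: 6.

6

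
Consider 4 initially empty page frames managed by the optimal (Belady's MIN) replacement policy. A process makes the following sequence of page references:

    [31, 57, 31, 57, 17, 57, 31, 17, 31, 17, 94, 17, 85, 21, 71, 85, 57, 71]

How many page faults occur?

7

31 → fault, frames (31)
57 → fault, frames (31 57)
31 → hit
57 → hit
17 → fault, frames (31 57 17)
57 → hit
31 → hit
17 → hit
31 → hit
17 → hit
94 → fault, frames (31 57 17 94)
17 → hit
85 → fault, evict 94, frames (31 57 17 85)
21 → fault, evict 17, frames (31 57 85 21)
71 → fault, evict 21, frames (31 57 85 71)
85 → hit
57 → hit
71 → hit
Page faults: 7.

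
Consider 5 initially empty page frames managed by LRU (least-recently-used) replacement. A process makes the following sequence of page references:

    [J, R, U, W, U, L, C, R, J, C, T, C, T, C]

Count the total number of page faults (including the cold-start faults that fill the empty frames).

J → fault, frames [J]
R → fault, frames [J, R]
U → fault, frames [J, R, U]
W → fault, frames [J, R, U, W]
U → hit
L → fault, frames [J, R, W, U, L]
C → fault, evict J, frames [R, W, U, L, C]
R → hit
J → fault, evict W, frames [U, L, C, R, J]
C → hit
T → fault, evict U, frames [L, R, J, C, T]
C → hit
T → hit
C → hit
Page faults: 8.

8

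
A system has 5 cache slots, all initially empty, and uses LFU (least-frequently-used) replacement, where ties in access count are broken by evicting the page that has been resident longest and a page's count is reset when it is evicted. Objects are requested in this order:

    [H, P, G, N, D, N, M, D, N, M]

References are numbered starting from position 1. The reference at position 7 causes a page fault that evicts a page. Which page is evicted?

H

pos 1: H -> miss, frames (H)
pos 2: P -> miss, frames (H P)
pos 3: G -> miss, frames (H P G)
pos 4: N -> miss, frames (H P G N)
pos 5: D -> miss, frames (H P G N D)
pos 6: N -> hit
pos 7: M -> miss, evict H, frames (P G N D M)
At position 7, page H is evicted.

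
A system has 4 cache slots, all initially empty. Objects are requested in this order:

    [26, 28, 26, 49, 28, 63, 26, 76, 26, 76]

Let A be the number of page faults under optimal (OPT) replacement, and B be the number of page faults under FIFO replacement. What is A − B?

-1

Under OPT: F F . F . F . F . . → 5 faults.
Under FIFO: F F . F . F . F F . → 6 faults.
A − B = 5 − 6 = -1.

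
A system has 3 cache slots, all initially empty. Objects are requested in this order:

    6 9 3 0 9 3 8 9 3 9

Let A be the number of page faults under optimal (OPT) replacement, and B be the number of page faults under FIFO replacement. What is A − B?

-2

Under OPT: F F F F . . F . . . → 5 faults.
Under FIFO: F F F F . . F F F . → 7 faults.
A − B = 5 − 7 = -2.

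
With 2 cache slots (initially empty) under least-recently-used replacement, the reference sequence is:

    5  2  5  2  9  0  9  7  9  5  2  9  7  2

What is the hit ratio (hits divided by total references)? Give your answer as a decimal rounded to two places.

5: miss, frames {5}
2: miss, frames {5,2}
5: hit
2: hit
9: miss, evict 5, frames {2,9}
0: miss, evict 2, frames {9,0}
9: hit
7: miss, evict 0, frames {9,7}
9: hit
5: miss, evict 7, frames {9,5}
2: miss, evict 9, frames {5,2}
9: miss, evict 5, frames {2,9}
7: miss, evict 2, frames {9,7}
2: miss, evict 9, frames {7,2}
Hits: 4 of 14 references → 4/14 = 0.2857.

0.29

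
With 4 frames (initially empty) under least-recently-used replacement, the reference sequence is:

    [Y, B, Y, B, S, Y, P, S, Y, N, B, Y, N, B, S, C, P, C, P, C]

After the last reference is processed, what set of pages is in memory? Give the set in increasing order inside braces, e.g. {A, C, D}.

Y: miss, frames {Y}
B: miss, frames {Y,B}
Y: hit
B: hit
S: miss, frames {Y,B,S}
Y: hit
P: miss, frames {B,S,Y,P}
S: hit
Y: hit
N: miss, evict B, frames {P,S,Y,N}
B: miss, evict P, frames {S,Y,N,B}
Y: hit
N: hit
B: hit
S: hit
C: miss, evict Y, frames {N,B,S,C}
P: miss, evict N, frames {B,S,C,P}
C: hit
P: hit
C: hit

{B, C, P, S}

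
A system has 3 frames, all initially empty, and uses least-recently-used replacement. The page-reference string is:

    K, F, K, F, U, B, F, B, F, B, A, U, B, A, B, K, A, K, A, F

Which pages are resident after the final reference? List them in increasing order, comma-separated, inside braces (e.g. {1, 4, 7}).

{A, F, K}

K: miss, frames {K}
F: miss, frames {K,F}
K: hit
F: hit
U: miss, frames {K,F,U}
B: miss, evict K, frames {F,U,B}
F: hit
B: hit
F: hit
B: hit
A: miss, evict U, frames {F,B,A}
U: miss, evict F, frames {B,A,U}
B: hit
A: hit
B: hit
K: miss, evict U, frames {A,B,K}
A: hit
K: hit
A: hit
F: miss, evict B, frames {K,A,F}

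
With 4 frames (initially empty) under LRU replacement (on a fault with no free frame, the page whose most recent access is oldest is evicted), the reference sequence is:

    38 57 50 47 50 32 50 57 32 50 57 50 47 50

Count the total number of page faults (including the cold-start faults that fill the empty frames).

38 -> fault, frames (38)
57 -> fault, frames (38 57)
50 -> fault, frames (38 57 50)
47 -> fault, frames (38 57 50 47)
50 -> hit
32 -> fault, evict 38, frames (57 47 50 32)
50 -> hit
57 -> hit
32 -> hit
50 -> hit
57 -> hit
50 -> hit
47 -> hit
50 -> hit
Page faults: 5.

5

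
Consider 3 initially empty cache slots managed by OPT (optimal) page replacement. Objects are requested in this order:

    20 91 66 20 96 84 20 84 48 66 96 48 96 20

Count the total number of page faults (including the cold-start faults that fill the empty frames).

7

20 → miss, frames (20)
91 → miss, frames (20 91)
66 → miss, frames (20 91 66)
20 → hit
96 → miss, evict 91, frames (20 66 96)
84 → miss, evict 96, frames (20 66 84)
20 → hit
84 → hit
48 → miss, evict 84, frames (20 66 48)
66 → hit
96 → miss, evict 66, frames (20 48 96)
48 → hit
96 → hit
20 → hit
Page faults: 7.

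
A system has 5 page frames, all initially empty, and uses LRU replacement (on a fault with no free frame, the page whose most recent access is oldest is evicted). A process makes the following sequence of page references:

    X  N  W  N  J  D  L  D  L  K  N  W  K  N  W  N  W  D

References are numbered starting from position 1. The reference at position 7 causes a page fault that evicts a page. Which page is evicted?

X

pos 1: X → fault, frames {X}
pos 2: N → fault, frames {X,N}
pos 3: W → fault, frames {X,N,W}
pos 4: N → hit
pos 5: J → fault, frames {X,W,N,J}
pos 6: D → fault, frames {X,W,N,J,D}
pos 7: L → fault, evict X, frames {W,N,J,D,L}
At position 7, page X is evicted.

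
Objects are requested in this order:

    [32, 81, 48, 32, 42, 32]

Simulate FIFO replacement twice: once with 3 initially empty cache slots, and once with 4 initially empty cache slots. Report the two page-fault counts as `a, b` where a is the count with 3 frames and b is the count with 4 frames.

5, 4

3 frames: F F F . F F → 5 faults.
4 frames: F F F . F . → 4 faults.
4 < 5: adding a frame reduced faults, as is typical.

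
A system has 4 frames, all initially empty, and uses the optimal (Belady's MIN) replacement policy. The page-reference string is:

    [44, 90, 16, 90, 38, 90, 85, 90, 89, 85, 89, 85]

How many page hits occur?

44: miss, frames (44)
90: miss, frames (44 90)
16: miss, frames (44 90 16)
90: hit
38: miss, frames (44 90 16 38)
90: hit
85: miss, evict 38, frames (44 90 16 85)
90: hit
89: miss, evict 16, frames (44 90 85 89)
85: hit
89: hit
85: hit
Hits: 6.

6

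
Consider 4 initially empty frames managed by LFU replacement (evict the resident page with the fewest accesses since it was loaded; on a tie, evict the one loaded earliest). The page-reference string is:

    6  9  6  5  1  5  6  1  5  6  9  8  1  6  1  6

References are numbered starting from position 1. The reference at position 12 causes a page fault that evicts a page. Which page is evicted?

pos 1: 6 → miss, frames (6)
pos 2: 9 → miss, frames (6 9)
pos 3: 6 → hit
pos 4: 5 → miss, frames (6 9 5)
pos 5: 1 → miss, frames (6 9 5 1)
pos 6: 5 → hit
pos 7: 6 → hit
pos 8: 1 → hit
pos 9: 5 → hit
pos 10: 6 → hit
pos 11: 9 → hit
pos 12: 8 → miss, evict 9, frames (6 5 1 8)
At position 12, page 9 is evicted.

9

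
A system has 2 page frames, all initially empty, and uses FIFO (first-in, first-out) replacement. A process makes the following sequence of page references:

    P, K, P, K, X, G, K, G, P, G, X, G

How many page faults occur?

P: miss, frames [P]
K: miss, frames [P, K]
P: hit
K: hit
X: miss, evict P, frames [K, X]
G: miss, evict K, frames [X, G]
K: miss, evict X, frames [G, K]
G: hit
P: miss, evict G, frames [K, P]
G: miss, evict K, frames [P, G]
X: miss, evict P, frames [G, X]
G: hit
Page faults: 8.

8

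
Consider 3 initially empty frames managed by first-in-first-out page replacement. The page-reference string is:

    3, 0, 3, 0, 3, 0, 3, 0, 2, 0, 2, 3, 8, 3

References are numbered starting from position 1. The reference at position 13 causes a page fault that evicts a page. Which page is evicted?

3

pos 1: 3 → miss, frames {3}
pos 2: 0 → miss, frames {3,0}
pos 3: 3 → hit
pos 4: 0 → hit
pos 5: 3 → hit
pos 6: 0 → hit
pos 7: 3 → hit
pos 8: 0 → hit
pos 9: 2 → miss, frames {3,0,2}
pos 10: 0 → hit
pos 11: 2 → hit
pos 12: 3 → hit
pos 13: 8 → miss, evict 3, frames {0,2,8}
At position 13, page 3 is evicted.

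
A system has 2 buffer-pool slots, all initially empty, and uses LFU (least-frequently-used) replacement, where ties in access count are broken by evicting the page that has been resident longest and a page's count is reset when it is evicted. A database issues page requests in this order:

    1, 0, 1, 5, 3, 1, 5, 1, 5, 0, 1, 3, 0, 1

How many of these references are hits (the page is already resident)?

6

1 -> fault, frames (1)
0 -> fault, frames (1 0)
1 -> hit
5 -> fault, evict 0, frames (1 5)
3 -> fault, evict 5, frames (1 3)
1 -> hit
5 -> fault, evict 3, frames (1 5)
1 -> hit
5 -> hit
0 -> fault, evict 5, frames (1 0)
1 -> hit
3 -> fault, evict 0, frames (1 3)
0 -> fault, evict 3, frames (1 0)
1 -> hit
Hits: 6.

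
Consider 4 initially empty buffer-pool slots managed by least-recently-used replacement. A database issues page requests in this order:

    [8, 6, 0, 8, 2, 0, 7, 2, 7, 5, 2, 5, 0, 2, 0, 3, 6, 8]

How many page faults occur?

9

8 -> miss, frames (8)
6 -> miss, frames (8 6)
0 -> miss, frames (8 6 0)
8 -> hit
2 -> miss, frames (6 0 8 2)
0 -> hit
7 -> miss, evict 6, frames (8 2 0 7)
2 -> hit
7 -> hit
5 -> miss, evict 8, frames (0 2 7 5)
2 -> hit
5 -> hit
0 -> hit
2 -> hit
0 -> hit
3 -> miss, evict 7, frames (5 2 0 3)
6 -> miss, evict 5, frames (2 0 3 6)
8 -> miss, evict 2, frames (0 3 6 8)
Page faults: 9.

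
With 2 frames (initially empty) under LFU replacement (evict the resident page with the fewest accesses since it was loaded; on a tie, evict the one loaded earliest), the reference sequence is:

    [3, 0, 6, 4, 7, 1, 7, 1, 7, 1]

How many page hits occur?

4

3 → miss, frames (3)
0 → miss, frames (3 0)
6 → miss, evict 3, frames (0 6)
4 → miss, evict 0, frames (6 4)
7 → miss, evict 6, frames (4 7)
1 → miss, evict 4, frames (7 1)
7 → hit
1 → hit
7 → hit
1 → hit
Hits: 4.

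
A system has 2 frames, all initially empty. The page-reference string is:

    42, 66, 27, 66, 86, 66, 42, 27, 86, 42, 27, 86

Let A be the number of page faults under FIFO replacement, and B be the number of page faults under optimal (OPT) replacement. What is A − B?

Under FIFO: F F F . F F F F F F F F → 11 faults.
Under OPT: F F F . F . F F . F . F → 8 faults.
A − B = 11 − 8 = 3.

3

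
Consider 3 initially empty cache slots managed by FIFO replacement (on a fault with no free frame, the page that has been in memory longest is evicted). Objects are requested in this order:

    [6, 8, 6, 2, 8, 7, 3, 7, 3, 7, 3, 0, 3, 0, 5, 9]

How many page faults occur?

8

6 → miss, frames [6]
8 → miss, frames [6, 8]
6 → hit
2 → miss, frames [6, 8, 2]
8 → hit
7 → miss, evict 6, frames [8, 2, 7]
3 → miss, evict 8, frames [2, 7, 3]
7 → hit
3 → hit
7 → hit
3 → hit
0 → miss, evict 2, frames [7, 3, 0]
3 → hit
0 → hit
5 → miss, evict 7, frames [3, 0, 5]
9 → miss, evict 3, frames [0, 5, 9]
Page faults: 8.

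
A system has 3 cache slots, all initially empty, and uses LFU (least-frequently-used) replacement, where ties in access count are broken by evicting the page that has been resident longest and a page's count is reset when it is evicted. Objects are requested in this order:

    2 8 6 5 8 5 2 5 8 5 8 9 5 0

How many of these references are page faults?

2 → miss, frames [2]
8 → miss, frames [2, 8]
6 → miss, frames [2, 8, 6]
5 → miss, evict 2, frames [8, 6, 5]
8 → hit
5 → hit
2 → miss, evict 6, frames [8, 5, 2]
5 → hit
8 → hit
5 → hit
8 → hit
9 → miss, evict 2, frames [8, 5, 9]
5 → hit
0 → miss, evict 9, frames [8, 5, 0]
Page faults: 7.

7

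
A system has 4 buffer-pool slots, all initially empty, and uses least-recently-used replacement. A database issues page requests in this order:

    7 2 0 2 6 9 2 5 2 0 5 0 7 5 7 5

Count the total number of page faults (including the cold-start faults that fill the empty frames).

8

7: fault, frames (7)
2: fault, frames (7 2)
0: fault, frames (7 2 0)
2: hit
6: fault, frames (7 0 2 6)
9: fault, evict 7, frames (0 2 6 9)
2: hit
5: fault, evict 0, frames (6 9 2 5)
2: hit
0: fault, evict 6, frames (9 5 2 0)
5: hit
0: hit
7: fault, evict 9, frames (2 5 0 7)
5: hit
7: hit
5: hit
Page faults: 8.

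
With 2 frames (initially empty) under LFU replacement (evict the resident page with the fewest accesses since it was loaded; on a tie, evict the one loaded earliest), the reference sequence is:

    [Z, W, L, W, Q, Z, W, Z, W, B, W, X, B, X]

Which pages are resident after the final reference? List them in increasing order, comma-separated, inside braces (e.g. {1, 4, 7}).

Z: miss, frames {Z}
W: miss, frames {Z,W}
L: miss, evict Z, frames {W,L}
W: hit
Q: miss, evict L, frames {W,Q}
Z: miss, evict Q, frames {W,Z}
W: hit
Z: hit
W: hit
B: miss, evict Z, frames {W,B}
W: hit
X: miss, evict B, frames {W,X}
B: miss, evict X, frames {W,B}
X: miss, evict B, frames {W,X}

{W, X}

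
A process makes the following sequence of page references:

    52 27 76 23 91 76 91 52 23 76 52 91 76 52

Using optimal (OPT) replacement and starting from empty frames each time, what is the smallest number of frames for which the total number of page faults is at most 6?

f=1: 14 faults
f=2: 10 faults
f=3: 7 faults
f=4: 5 faults
f=5: 5 faults
Smallest f with faults ≤ 6 is 4.

4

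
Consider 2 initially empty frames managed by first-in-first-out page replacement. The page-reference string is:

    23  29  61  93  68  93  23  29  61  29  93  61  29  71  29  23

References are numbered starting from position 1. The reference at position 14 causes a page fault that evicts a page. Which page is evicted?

93

pos 1: 23: fault, frames [23]
pos 2: 29: fault, frames [23, 29]
pos 3: 61: fault, evict 23, frames [29, 61]
pos 4: 93: fault, evict 29, frames [61, 93]
pos 5: 68: fault, evict 61, frames [93, 68]
pos 6: 93: hit
pos 7: 23: fault, evict 93, frames [68, 23]
pos 8: 29: fault, evict 68, frames [23, 29]
pos 9: 61: fault, evict 23, frames [29, 61]
pos 10: 29: hit
pos 11: 93: fault, evict 29, frames [61, 93]
pos 12: 61: hit
pos 13: 29: fault, evict 61, frames [93, 29]
pos 14: 71: fault, evict 93, frames [29, 71]
At position 14, page 93 is evicted.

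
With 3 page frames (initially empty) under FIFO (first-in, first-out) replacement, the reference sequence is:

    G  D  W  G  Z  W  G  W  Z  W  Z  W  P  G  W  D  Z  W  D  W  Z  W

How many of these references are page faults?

G -> fault, frames {G}
D -> fault, frames {G,D}
W -> fault, frames {G,D,W}
G -> hit
Z -> fault, evict G, frames {D,W,Z}
W -> hit
G -> fault, evict D, frames {W,Z,G}
W -> hit
Z -> hit
W -> hit
Z -> hit
W -> hit
P -> fault, evict W, frames {Z,G,P}
G -> hit
W -> fault, evict Z, frames {G,P,W}
D -> fault, evict G, frames {P,W,D}
Z -> fault, evict P, frames {W,D,Z}
W -> hit
D -> hit
W -> hit
Z -> hit
W -> hit
Page faults: 9.

9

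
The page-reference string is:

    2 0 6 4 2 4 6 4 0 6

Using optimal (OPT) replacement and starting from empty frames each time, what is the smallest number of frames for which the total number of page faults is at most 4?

4

f=1: 10 faults
f=2: 6 faults
f=3: 5 faults
f=4: 4 faults
Smallest f with faults ≤ 4 is 4.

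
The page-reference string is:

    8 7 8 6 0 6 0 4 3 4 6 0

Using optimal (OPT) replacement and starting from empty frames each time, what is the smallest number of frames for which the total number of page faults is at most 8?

f=1: 12 faults
f=2: 8 faults
f=3: 7 faults
f=4: 6 faults
f=5: 6 faults
f=6: 6 faults
Smallest f with faults ≤ 8 is 2.

2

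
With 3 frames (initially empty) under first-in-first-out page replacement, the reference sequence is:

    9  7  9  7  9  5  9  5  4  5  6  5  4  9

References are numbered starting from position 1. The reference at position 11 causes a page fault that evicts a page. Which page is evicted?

pos 1: 9 -> fault, frames {9}
pos 2: 7 -> fault, frames {9,7}
pos 3: 9 -> hit
pos 4: 7 -> hit
pos 5: 9 -> hit
pos 6: 5 -> fault, frames {9,7,5}
pos 7: 9 -> hit
pos 8: 5 -> hit
pos 9: 4 -> fault, evict 9, frames {7,5,4}
pos 10: 5 -> hit
pos 11: 6 -> fault, evict 7, frames {5,4,6}
At position 11, page 7 is evicted.

7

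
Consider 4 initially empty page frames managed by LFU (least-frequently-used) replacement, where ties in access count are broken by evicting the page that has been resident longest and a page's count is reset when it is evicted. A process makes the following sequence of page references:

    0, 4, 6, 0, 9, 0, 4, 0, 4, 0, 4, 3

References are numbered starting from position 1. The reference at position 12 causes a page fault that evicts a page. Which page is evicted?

6

pos 1: 0: fault, frames (0)
pos 2: 4: fault, frames (0 4)
pos 3: 6: fault, frames (0 4 6)
pos 4: 0: hit
pos 5: 9: fault, frames (0 4 6 9)
pos 6: 0: hit
pos 7: 4: hit
pos 8: 0: hit
pos 9: 4: hit
pos 10: 0: hit
pos 11: 4: hit
pos 12: 3: fault, evict 6, frames (0 4 9 3)
At position 12, page 6 is evicted.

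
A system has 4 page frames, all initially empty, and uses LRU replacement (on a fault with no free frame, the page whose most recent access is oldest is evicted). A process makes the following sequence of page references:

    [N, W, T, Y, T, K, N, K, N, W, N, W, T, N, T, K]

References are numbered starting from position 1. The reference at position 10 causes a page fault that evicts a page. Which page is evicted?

pos 1: N → miss, frames (N)
pos 2: W → miss, frames (N W)
pos 3: T → miss, frames (N W T)
pos 4: Y → miss, frames (N W T Y)
pos 5: T → hit
pos 6: K → miss, evict N, frames (W Y T K)
pos 7: N → miss, evict W, frames (Y T K N)
pos 8: K → hit
pos 9: N → hit
pos 10: W → miss, evict Y, frames (T K N W)
At position 10, page Y is evicted.

Y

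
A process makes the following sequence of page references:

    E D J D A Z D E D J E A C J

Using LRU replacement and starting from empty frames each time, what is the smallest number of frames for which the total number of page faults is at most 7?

f=1: 14 faults
f=2: 12 faults
f=3: 10 faults
f=4: 9 faults
f=5: 6 faults
f=6: 6 faults
Smallest f with faults ≤ 7 is 5.

5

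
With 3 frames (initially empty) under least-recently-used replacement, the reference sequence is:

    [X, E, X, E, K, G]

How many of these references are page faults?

X → fault, frames {X}
E → fault, frames {X,E}
X → hit
E → hit
K → fault, frames {X,E,K}
G → fault, evict X, frames {E,K,G}
Page faults: 4.

4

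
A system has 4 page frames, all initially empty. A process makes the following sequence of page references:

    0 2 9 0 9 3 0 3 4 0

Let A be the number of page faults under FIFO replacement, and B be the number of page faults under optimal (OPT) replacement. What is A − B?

1

Under FIFO: F F F . . F . . F F → 6 faults.
Under OPT: F F F . . F . . F . → 5 faults.
A − B = 6 − 5 = 1.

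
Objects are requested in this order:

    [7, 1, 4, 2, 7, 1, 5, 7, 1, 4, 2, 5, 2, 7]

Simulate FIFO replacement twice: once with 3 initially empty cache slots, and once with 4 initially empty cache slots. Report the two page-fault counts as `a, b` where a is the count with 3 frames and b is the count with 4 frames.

3 frames: F F F F F F F . . F F . . F → 10 faults.
4 frames: F F F F . . F F F F F F . F → 11 faults.
11 > 10: adding a frame increased faults — Belady's anomaly.

10, 11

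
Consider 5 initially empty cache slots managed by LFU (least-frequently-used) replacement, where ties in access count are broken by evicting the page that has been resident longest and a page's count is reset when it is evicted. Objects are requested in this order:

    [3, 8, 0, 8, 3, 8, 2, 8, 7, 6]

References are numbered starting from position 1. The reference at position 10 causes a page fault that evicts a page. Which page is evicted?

pos 1: 3: miss, frames [3]
pos 2: 8: miss, frames [3, 8]
pos 3: 0: miss, frames [3, 8, 0]
pos 4: 8: hit
pos 5: 3: hit
pos 6: 8: hit
pos 7: 2: miss, frames [3, 8, 0, 2]
pos 8: 8: hit
pos 9: 7: miss, frames [3, 8, 0, 2, 7]
pos 10: 6: miss, evict 0, frames [3, 8, 2, 7, 6]
At position 10, page 0 is evicted.

0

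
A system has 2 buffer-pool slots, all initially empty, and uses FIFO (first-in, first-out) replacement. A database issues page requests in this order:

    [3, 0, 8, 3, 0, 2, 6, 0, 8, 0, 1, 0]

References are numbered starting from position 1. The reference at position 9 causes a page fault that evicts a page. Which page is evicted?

pos 1: 3 -> fault, frames {3}
pos 2: 0 -> fault, frames {3,0}
pos 3: 8 -> fault, evict 3, frames {0,8}
pos 4: 3 -> fault, evict 0, frames {8,3}
pos 5: 0 -> fault, evict 8, frames {3,0}
pos 6: 2 -> fault, evict 3, frames {0,2}
pos 7: 6 -> fault, evict 0, frames {2,6}
pos 8: 0 -> fault, evict 2, frames {6,0}
pos 9: 8 -> fault, evict 6, frames {0,8}
At position 9, page 6 is evicted.

6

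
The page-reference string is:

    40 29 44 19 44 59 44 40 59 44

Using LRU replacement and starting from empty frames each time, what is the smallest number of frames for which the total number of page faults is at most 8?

f=1: 10 faults
f=2: 8 faults
f=3: 6 faults
f=4: 6 faults
f=5: 5 faults
Smallest f with faults ≤ 8 is 2.

2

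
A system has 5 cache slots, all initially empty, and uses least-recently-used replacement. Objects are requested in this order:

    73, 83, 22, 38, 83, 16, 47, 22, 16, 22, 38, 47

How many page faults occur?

6

73 → fault, frames {73}
83 → fault, frames {73,83}
22 → fault, frames {73,83,22}
38 → fault, frames {73,83,22,38}
83 → hit
16 → fault, frames {73,22,38,83,16}
47 → fault, evict 73, frames {22,38,83,16,47}
22 → hit
16 → hit
22 → hit
38 → hit
47 → hit
Page faults: 6.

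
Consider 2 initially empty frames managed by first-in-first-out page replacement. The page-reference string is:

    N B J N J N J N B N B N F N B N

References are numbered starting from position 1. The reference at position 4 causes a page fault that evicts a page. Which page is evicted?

B

pos 1: N: miss, frames (N)
pos 2: B: miss, frames (N B)
pos 3: J: miss, evict N, frames (B J)
pos 4: N: miss, evict B, frames (J N)
At position 4, page B is evicted.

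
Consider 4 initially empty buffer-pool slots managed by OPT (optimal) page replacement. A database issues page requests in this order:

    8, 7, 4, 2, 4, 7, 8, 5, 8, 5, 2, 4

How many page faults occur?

5

8 → miss, frames {8}
7 → miss, frames {8,7}
4 → miss, frames {8,7,4}
2 → miss, frames {8,7,4,2}
4 → hit
7 → hit
8 → hit
5 → miss, evict 7, frames {8,4,2,5}
8 → hit
5 → hit
2 → hit
4 → hit
Page faults: 5.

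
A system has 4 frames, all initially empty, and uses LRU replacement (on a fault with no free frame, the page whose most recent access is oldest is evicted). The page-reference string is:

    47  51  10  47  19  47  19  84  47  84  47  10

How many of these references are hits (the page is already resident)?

7

47 → miss, frames [47]
51 → miss, frames [47, 51]
10 → miss, frames [47, 51, 10]
47 → hit
19 → miss, frames [51, 10, 47, 19]
47 → hit
19 → hit
84 → miss, evict 51, frames [10, 47, 19, 84]
47 → hit
84 → hit
47 → hit
10 → hit
Hits: 7.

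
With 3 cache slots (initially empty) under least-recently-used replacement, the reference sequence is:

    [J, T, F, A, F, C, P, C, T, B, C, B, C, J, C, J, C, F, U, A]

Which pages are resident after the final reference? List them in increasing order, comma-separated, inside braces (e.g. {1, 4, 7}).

J → miss, frames {J}
T → miss, frames {J,T}
F → miss, frames {J,T,F}
A → miss, evict J, frames {T,F,A}
F → hit
C → miss, evict T, frames {A,F,C}
P → miss, evict A, frames {F,C,P}
C → hit
T → miss, evict F, frames {P,C,T}
B → miss, evict P, frames {C,T,B}
C → hit
B → hit
C → hit
J → miss, evict T, frames {B,C,J}
C → hit
J → hit
C → hit
F → miss, evict B, frames {J,C,F}
U → miss, evict J, frames {C,F,U}
A → miss, evict C, frames {F,U,A}

{A, F, U}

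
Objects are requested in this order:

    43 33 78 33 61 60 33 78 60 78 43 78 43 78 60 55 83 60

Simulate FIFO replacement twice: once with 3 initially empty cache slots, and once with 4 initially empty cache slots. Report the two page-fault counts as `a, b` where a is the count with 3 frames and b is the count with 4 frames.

3 frames: F F F . F F F F . . F . . . F F F . → 11 faults.
4 frames: F F F . F F . . . . F . . . . F F . → 8 faults.
8 < 11: adding a frame reduced faults, as is typical.

11, 8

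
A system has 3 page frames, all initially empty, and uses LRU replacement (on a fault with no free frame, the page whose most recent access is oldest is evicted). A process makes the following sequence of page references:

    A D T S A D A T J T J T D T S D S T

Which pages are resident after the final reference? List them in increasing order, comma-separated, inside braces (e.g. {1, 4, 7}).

A -> miss, frames {A}
D -> miss, frames {A,D}
T -> miss, frames {A,D,T}
S -> miss, evict A, frames {D,T,S}
A -> miss, evict D, frames {T,S,A}
D -> miss, evict T, frames {S,A,D}
A -> hit
T -> miss, evict S, frames {D,A,T}
J -> miss, evict D, frames {A,T,J}
T -> hit
J -> hit
T -> hit
D -> miss, evict A, frames {J,T,D}
T -> hit
S -> miss, evict J, frames {D,T,S}
D -> hit
S -> hit
T -> hit

{D, S, T}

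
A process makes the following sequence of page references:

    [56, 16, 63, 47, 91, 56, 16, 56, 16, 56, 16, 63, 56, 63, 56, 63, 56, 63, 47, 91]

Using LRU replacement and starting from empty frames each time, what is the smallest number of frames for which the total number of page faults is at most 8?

f=1: 20 faults
f=2: 11 faults
f=3: 10 faults
f=4: 10 faults
f=5: 5 faults
Smallest f with faults ≤ 8 is 5.

5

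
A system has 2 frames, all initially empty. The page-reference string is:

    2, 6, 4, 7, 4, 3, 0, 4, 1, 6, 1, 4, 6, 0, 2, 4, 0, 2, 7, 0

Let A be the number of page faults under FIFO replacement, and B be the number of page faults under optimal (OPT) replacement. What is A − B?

Under FIFO: F F F F . F F F F F . F . F F F F F F F → 17 faults.
Under OPT: F F F F . F F . F F . F . F F . F . F . → 13 faults.
A − B = 17 − 13 = 4.

4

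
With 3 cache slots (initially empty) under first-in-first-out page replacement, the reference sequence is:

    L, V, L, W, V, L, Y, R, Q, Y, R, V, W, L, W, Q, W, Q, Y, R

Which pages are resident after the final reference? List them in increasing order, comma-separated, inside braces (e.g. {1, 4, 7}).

L: miss, frames {L}
V: miss, frames {L,V}
L: hit
W: miss, frames {L,V,W}
V: hit
L: hit
Y: miss, evict L, frames {V,W,Y}
R: miss, evict V, frames {W,Y,R}
Q: miss, evict W, frames {Y,R,Q}
Y: hit
R: hit
V: miss, evict Y, frames {R,Q,V}
W: miss, evict R, frames {Q,V,W}
L: miss, evict Q, frames {V,W,L}
W: hit
Q: miss, evict V, frames {W,L,Q}
W: hit
Q: hit
Y: miss, evict W, frames {L,Q,Y}
R: miss, evict L, frames {Q,Y,R}

{Q, R, Y}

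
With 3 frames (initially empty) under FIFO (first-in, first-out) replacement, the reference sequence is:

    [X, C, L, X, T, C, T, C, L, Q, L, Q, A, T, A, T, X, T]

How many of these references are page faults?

8

X -> fault, frames [X]
C -> fault, frames [X, C]
L -> fault, frames [X, C, L]
X -> hit
T -> fault, evict X, frames [C, L, T]
C -> hit
T -> hit
C -> hit
L -> hit
Q -> fault, evict C, frames [L, T, Q]
L -> hit
Q -> hit
A -> fault, evict L, frames [T, Q, A]
T -> hit
A -> hit
T -> hit
X -> fault, evict T, frames [Q, A, X]
T -> fault, evict Q, frames [A, X, T]
Page faults: 8.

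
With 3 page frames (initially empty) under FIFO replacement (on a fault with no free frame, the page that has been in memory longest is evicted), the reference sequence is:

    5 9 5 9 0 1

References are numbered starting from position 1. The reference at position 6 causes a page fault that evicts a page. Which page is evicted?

5

pos 1: 5 → miss, frames [5]
pos 2: 9 → miss, frames [5, 9]
pos 3: 5 → hit
pos 4: 9 → hit
pos 5: 0 → miss, frames [5, 9, 0]
pos 6: 1 → miss, evict 5, frames [9, 0, 1]
At position 6, page 5 is evicted.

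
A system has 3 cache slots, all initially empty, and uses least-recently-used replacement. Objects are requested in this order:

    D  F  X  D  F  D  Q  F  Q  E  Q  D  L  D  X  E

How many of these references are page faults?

9

D -> miss, frames {D}
F -> miss, frames {D,F}
X -> miss, frames {D,F,X}
D -> hit
F -> hit
D -> hit
Q -> miss, evict X, frames {F,D,Q}
F -> hit
Q -> hit
E -> miss, evict D, frames {F,Q,E}
Q -> hit
D -> miss, evict F, frames {E,Q,D}
L -> miss, evict E, frames {Q,D,L}
D -> hit
X -> miss, evict Q, frames {L,D,X}
E -> miss, evict L, frames {D,X,E}
Page faults: 9.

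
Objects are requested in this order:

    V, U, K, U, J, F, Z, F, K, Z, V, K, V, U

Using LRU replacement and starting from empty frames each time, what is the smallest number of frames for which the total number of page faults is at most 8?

f=1: 14 faults
f=2: 11 faults
f=3: 9 faults
f=4: 9 faults
f=5: 8 faults
f=6: 6 faults
Smallest f with faults ≤ 8 is 5.

5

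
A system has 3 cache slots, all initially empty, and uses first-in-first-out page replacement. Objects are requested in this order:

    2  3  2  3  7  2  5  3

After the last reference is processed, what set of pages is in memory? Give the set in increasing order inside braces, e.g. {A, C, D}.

2 → miss, frames (2)
3 → miss, frames (2 3)
2 → hit
3 → hit
7 → miss, frames (2 3 7)
2 → hit
5 → miss, evict 2, frames (3 7 5)
3 → hit

{3, 5, 7}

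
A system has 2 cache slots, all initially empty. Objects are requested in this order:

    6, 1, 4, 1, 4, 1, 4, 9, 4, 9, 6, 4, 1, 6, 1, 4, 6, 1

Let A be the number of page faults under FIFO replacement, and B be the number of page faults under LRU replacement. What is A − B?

-1

Under FIFO: F F F . . . . F . . F F F F . F . F → 10 faults.
Under LRU: F F F . . . . F . . F F F F . F F F → 11 faults.
A − B = 10 − 11 = -1.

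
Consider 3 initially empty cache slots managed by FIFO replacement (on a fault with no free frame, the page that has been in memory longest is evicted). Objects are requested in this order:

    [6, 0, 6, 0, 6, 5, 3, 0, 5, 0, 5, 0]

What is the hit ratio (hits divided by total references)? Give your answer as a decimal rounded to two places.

6 -> fault, frames (6)
0 -> fault, frames (6 0)
6 -> hit
0 -> hit
6 -> hit
5 -> fault, frames (6 0 5)
3 -> fault, evict 6, frames (0 5 3)
0 -> hit
5 -> hit
0 -> hit
5 -> hit
0 -> hit
Hits: 8 of 12 references → 8/12 = 0.6667.

0.67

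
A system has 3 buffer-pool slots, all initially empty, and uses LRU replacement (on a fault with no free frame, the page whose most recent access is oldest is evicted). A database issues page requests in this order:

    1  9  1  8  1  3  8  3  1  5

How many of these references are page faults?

1 -> fault, frames (1)
9 -> fault, frames (1 9)
1 -> hit
8 -> fault, frames (9 1 8)
1 -> hit
3 -> fault, evict 9, frames (8 1 3)
8 -> hit
3 -> hit
1 -> hit
5 -> fault, evict 8, frames (3 1 5)
Page faults: 5.

5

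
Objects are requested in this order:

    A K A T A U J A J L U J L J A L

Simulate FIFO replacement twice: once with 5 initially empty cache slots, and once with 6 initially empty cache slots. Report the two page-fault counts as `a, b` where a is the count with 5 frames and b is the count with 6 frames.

5 frames: F F . F . F F . . F . . . . F . → 7 faults.
6 frames: F F . F . F F . . F . . . . . . → 6 faults.
6 < 7: adding a frame reduced faults, as is typical.

7, 6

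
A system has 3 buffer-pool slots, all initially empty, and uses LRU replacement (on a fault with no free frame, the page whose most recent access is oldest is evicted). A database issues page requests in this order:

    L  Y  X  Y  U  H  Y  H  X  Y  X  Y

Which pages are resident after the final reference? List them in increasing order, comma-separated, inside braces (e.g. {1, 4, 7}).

{H, X, Y}

L: fault, frames [L]
Y: fault, frames [L, Y]
X: fault, frames [L, Y, X]
Y: hit
U: fault, evict L, frames [X, Y, U]
H: fault, evict X, frames [Y, U, H]
Y: hit
H: hit
X: fault, evict U, frames [Y, H, X]
Y: hit
X: hit
Y: hit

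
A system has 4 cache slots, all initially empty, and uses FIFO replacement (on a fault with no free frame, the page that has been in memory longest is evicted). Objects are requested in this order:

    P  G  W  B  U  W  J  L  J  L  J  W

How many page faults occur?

8

P: fault, frames [P]
G: fault, frames [P, G]
W: fault, frames [P, G, W]
B: fault, frames [P, G, W, B]
U: fault, evict P, frames [G, W, B, U]
W: hit
J: fault, evict G, frames [W, B, U, J]
L: fault, evict W, frames [B, U, J, L]
J: hit
L: hit
J: hit
W: fault, evict B, frames [U, J, L, W]
Page faults: 8.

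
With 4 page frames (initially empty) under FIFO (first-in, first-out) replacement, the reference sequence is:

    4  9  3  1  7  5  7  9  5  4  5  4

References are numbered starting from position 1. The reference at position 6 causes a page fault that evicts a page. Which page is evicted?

9

pos 1: 4 → miss, frames (4)
pos 2: 9 → miss, frames (4 9)
pos 3: 3 → miss, frames (4 9 3)
pos 4: 1 → miss, frames (4 9 3 1)
pos 5: 7 → miss, evict 4, frames (9 3 1 7)
pos 6: 5 → miss, evict 9, frames (3 1 7 5)
At position 6, page 9 is evicted.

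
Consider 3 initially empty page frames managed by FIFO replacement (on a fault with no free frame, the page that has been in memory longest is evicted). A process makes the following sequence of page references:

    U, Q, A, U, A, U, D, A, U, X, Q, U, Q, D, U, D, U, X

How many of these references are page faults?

10

U -> fault, frames {U}
Q -> fault, frames {U,Q}
A -> fault, frames {U,Q,A}
U -> hit
A -> hit
U -> hit
D -> fault, evict U, frames {Q,A,D}
A -> hit
U -> fault, evict Q, frames {A,D,U}
X -> fault, evict A, frames {D,U,X}
Q -> fault, evict D, frames {U,X,Q}
U -> hit
Q -> hit
D -> fault, evict U, frames {X,Q,D}
U -> fault, evict X, frames {Q,D,U}
D -> hit
U -> hit
X -> fault, evict Q, frames {D,U,X}
Page faults: 10.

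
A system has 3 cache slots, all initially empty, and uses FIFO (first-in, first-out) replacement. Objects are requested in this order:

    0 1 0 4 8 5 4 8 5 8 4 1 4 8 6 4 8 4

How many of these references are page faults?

0 → fault, frames (0)
1 → fault, frames (0 1)
0 → hit
4 → fault, frames (0 1 4)
8 → fault, evict 0, frames (1 4 8)
5 → fault, evict 1, frames (4 8 5)
4 → hit
8 → hit
5 → hit
8 → hit
4 → hit
1 → fault, evict 4, frames (8 5 1)
4 → fault, evict 8, frames (5 1 4)
8 → fault, evict 5, frames (1 4 8)
6 → fault, evict 1, frames (4 8 6)
4 → hit
8 → hit
4 → hit
Page faults: 9.

9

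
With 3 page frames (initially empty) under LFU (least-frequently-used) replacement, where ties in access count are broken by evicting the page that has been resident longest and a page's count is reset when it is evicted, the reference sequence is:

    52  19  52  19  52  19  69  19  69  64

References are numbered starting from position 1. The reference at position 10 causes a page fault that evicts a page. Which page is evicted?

pos 1: 52: miss, frames (52)
pos 2: 19: miss, frames (52 19)
pos 3: 52: hit
pos 4: 19: hit
pos 5: 52: hit
pos 6: 19: hit
pos 7: 69: miss, frames (52 19 69)
pos 8: 19: hit
pos 9: 69: hit
pos 10: 64: miss, evict 69, frames (52 19 64)
At position 10, page 69 is evicted.

69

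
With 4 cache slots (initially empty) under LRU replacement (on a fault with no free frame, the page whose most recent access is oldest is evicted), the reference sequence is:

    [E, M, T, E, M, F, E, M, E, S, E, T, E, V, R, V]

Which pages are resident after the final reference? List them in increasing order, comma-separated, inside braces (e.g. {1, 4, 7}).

E -> fault, frames (E)
M -> fault, frames (E M)
T -> fault, frames (E M T)
E -> hit
M -> hit
F -> fault, frames (T E M F)
E -> hit
M -> hit
E -> hit
S -> fault, evict T, frames (F M E S)
E -> hit
T -> fault, evict F, frames (M S E T)
E -> hit
V -> fault, evict M, frames (S T E V)
R -> fault, evict S, frames (T E V R)
V -> hit

{E, R, T, V}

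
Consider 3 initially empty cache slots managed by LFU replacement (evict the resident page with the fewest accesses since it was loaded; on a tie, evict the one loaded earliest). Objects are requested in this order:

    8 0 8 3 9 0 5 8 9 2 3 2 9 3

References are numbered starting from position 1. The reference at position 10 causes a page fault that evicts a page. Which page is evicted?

pos 1: 8: miss, frames {8}
pos 2: 0: miss, frames {8,0}
pos 3: 8: hit
pos 4: 3: miss, frames {8,0,3}
pos 5: 9: miss, evict 0, frames {8,3,9}
pos 6: 0: miss, evict 3, frames {8,9,0}
pos 7: 5: miss, evict 9, frames {8,0,5}
pos 8: 8: hit
pos 9: 9: miss, evict 0, frames {8,5,9}
pos 10: 2: miss, evict 5, frames {8,9,2}
At position 10, page 5 is evicted.

5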